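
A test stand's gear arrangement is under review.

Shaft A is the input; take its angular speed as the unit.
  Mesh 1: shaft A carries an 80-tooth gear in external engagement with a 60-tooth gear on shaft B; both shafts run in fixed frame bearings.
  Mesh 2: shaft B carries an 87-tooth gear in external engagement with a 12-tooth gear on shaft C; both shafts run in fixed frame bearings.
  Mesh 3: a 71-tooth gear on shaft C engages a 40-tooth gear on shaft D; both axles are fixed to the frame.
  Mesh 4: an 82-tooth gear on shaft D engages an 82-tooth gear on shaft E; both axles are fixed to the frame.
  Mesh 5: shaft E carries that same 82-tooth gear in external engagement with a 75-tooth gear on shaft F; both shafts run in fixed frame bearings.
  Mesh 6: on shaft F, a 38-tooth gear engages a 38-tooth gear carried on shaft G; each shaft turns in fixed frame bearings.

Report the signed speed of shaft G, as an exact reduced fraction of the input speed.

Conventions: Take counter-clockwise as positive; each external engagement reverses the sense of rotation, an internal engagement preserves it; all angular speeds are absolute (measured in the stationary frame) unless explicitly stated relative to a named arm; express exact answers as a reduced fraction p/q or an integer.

6-mesh fixed-axis compound train (all bearings frame-fixed)
mesh 1 [80T→60T]: |ω|/ω_in = 1×80/60 = 4/3, sense flips to −
mesh 2 [87T→12T]: |ω|/ω_in = (4/3)×87/12 = 29/3, sense flips to +
mesh 3 [71T→40T]: |ω|/ω_in = (29/3)×71/40 = 2059/120, sense flips to −
mesh 4 [82T→82T]: |ω|/ω_in = (2059/120)×82/82 = 2059/120, sense flips to +
mesh 5 [82T→75T]: |ω|/ω_in = (2059/120)×82/75 = 84419/4500, sense flips to −
mesh 6 [38T→38T]: |ω|/ω_in = (84419/4500)×38/38 = 84419/4500, sense flips to +
signed output speed (× input speed) = 84419/4500

84419/4500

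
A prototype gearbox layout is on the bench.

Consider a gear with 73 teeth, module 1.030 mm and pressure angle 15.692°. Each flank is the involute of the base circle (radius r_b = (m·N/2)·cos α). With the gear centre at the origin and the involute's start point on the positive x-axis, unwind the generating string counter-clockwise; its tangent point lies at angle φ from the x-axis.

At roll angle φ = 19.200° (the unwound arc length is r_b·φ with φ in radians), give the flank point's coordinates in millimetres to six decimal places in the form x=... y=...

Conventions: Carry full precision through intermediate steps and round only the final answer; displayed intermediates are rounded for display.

x=38.169298 y=0.448915

recognized (one wheel, involute flank): single-mesh tooth geometry, m = 1.030, N = 73
pitch radius r_p = m·N/2 = 1.030·73/2 = 37.595000
base radius r_b = r_p·cos α = 37.595000·cos 15.692° = 36.193816
roll angle φ = 19.200° = 0.33510322 rad
x = r_b·(cos φ + φ·sin φ) = 38.169298
y = r_b·(sin φ − φ·cos φ) = 0.448915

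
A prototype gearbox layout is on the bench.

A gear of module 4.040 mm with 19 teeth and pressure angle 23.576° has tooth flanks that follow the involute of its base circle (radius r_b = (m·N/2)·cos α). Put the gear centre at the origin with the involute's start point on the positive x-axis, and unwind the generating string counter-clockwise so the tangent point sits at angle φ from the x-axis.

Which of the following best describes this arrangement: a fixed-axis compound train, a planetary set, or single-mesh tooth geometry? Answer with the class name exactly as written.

recognized (one wheel, involute flank): single-mesh tooth geometry, m = 4.040, N = 19
classification: single-mesh tooth geometry

single-mesh tooth geometry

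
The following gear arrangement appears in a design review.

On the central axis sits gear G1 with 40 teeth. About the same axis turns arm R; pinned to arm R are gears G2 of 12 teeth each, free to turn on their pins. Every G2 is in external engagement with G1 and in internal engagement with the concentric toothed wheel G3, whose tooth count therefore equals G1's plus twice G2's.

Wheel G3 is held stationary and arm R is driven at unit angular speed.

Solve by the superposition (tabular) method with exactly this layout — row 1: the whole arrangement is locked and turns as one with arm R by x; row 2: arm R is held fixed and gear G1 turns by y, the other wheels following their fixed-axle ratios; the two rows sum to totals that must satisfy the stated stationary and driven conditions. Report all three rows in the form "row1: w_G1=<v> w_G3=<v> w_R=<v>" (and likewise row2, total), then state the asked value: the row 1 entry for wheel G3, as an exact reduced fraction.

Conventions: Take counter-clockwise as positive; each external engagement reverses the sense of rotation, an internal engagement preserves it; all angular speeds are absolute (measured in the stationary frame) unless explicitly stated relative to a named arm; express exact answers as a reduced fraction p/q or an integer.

row1: w_G1=1 w_G3=1 w_R=1
row2: w_G1=8/5 w_G3=-1 w_R=0
total: w_G1=13/5 w_G3=0 w_R=1
asked value: 1

recognized (axles ride arm R): planetary set, 40/12/64 teeth
superposition row 1 [locked train]: every member turns x
superposition row 2 [arm held]: sun y, ring −(40/64)·y, arm 0
boundary: total ω_ring = x − (40/64)·y = 0 and total ω_arm = x = 1  ⇒  y = 8/5, x = 1
row 2 ring = −(40/64)·8/5 = -1
totals (row 1 + row 2): sun 1 + 8/5 = 13/5, ring 1 + (-1) = 0, arm 1 + 0 = 1
asked cell (row1, ring) = 1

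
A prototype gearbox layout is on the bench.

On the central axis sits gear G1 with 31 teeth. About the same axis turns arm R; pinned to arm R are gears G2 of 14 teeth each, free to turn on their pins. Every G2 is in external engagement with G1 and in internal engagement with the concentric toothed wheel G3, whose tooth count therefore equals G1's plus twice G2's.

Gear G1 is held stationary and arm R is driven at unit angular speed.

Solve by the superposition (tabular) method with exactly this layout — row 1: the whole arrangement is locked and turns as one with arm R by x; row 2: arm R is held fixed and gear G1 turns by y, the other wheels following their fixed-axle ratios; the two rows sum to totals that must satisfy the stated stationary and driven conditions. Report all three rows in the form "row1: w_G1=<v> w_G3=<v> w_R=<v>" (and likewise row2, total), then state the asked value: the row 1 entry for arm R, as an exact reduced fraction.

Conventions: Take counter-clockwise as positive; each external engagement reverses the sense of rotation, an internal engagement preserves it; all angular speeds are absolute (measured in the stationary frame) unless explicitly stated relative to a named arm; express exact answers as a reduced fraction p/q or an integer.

planetary set (31T centre, 14T on arm, 59T internal) — Willis relation
row 1 (train locked, turned with arm): all members turn x
row 2: sun turns y, ring = −(31/59)·y, arm 0
boundary: total ω_sun = x + y = 0 and total ω_arm = x = 1  ⇒  y = -1, x = 1
row 2 ring = −(31/59)·(-1) = 31/59
totals (row 1 + row 2): sun 1 + (-1) = 0, ring 1 + 31/59 = 90/59, arm 1 + 0 = 1
asked cell (row1, arm) = 1

row1: w_G1=1 w_G3=1 w_R=1
row2: w_G1=-1 w_G3=31/59 w_R=0
total: w_G1=0 w_G3=90/59 w_R=1
asked value: 1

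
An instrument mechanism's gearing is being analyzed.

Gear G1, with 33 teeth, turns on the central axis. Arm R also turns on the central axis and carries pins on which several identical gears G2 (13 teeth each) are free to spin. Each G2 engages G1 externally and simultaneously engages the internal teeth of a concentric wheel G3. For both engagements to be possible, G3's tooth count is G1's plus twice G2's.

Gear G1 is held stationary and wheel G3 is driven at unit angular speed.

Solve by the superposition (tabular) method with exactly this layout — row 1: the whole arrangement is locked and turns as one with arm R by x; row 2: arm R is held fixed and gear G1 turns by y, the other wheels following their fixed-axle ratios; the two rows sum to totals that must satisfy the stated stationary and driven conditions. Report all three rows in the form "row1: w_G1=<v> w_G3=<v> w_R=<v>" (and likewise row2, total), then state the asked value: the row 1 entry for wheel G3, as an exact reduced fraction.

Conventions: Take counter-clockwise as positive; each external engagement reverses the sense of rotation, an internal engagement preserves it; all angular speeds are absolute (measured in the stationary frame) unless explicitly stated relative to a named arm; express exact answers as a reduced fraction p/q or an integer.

row1: w_G1=59/92 w_G3=59/92 w_R=59/92
row2: w_G1=-59/92 w_G3=33/92 w_R=0
total: w_G1=0 w_G3=1 w_R=59/92
asked value: 59/92

recognized (axles ride arm R): planetary set, 33/13/59 teeth
row 1: whole set turns with the arm by x
superposition row 2 [arm held]: sun y, ring −(33/59)·y, arm 0
boundary: total ω_sun = x + y = 0 and total ω_ring = x − (33/59)·y = 1  ⇒  y = -59/92, x = 59/92
row 2 ring = −(33/59)·(-59/92) = 33/92
totals (row 1 + row 2): sun 59/92 + (-59/92) = 0, ring 59/92 + 33/92 = 1, arm 59/92 + 0 = 59/92
asked cell (row1, ring) = 59/92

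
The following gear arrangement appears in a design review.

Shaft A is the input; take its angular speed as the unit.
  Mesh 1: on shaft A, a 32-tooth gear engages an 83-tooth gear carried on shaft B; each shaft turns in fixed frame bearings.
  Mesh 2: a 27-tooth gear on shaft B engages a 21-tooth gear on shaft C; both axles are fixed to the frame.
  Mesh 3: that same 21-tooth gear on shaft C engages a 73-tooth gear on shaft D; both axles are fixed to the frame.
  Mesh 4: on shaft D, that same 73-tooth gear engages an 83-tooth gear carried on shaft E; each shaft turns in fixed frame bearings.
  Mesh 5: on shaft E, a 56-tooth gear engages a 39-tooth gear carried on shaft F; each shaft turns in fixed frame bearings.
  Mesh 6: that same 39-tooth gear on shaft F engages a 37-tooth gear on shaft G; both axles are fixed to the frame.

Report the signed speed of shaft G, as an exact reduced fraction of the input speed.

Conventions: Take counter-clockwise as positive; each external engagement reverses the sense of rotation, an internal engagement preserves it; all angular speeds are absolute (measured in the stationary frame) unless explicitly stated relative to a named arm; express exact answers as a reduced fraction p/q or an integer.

6-mesh fixed-axis compound train (all bearings frame-fixed)
mesh 1 [32T→83T]: |ω|/ω_in = 1×32/83 = 32/83, sense flips to −
mesh 2 [27T→21T]: |ω|/ω_in = (32/83)×27/21 = 288/581, sense flips to +
mesh 3 [21T→73T]: |ω|/ω_in = (288/581)×21/73 = 864/6059, sense flips to −
mesh 4 [73T→83T]: |ω|/ω_in = (864/6059)×73/83 = 864/6889, sense flips to +
mesh 5 [56T→39T]: |ω|/ω_in = (864/6889)×56/39 = 16128/89557, sense flips to −
mesh 6 [39T→37T]: |ω|/ω_in = (16128/89557)×39/37 = 48384/254893, sense flips to +
signed output speed (× input speed) = 48384/254893

48384/254893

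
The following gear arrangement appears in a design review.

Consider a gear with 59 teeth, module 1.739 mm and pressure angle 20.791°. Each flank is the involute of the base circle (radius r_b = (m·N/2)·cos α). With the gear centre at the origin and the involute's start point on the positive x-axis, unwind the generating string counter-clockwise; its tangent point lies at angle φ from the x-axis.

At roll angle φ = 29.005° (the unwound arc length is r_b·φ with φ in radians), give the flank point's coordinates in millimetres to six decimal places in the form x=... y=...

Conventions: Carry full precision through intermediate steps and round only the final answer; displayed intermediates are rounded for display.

x=53.717112 y=2.021328

recognized (one wheel, involute flank): single-mesh tooth geometry, m = 1.739, N = 59
pitch radius r_p = m·N/2 = 1.739·59/2 = 51.300500
base radius r_b = r_p·cos α = 51.300500·cos 20.791° = 47.959886
roll angle φ = 29.005° = 0.50623275 rad
x = r_b·(cos φ + φ·sin φ) = 53.717112
y = r_b·(sin φ − φ·cos φ) = 2.021328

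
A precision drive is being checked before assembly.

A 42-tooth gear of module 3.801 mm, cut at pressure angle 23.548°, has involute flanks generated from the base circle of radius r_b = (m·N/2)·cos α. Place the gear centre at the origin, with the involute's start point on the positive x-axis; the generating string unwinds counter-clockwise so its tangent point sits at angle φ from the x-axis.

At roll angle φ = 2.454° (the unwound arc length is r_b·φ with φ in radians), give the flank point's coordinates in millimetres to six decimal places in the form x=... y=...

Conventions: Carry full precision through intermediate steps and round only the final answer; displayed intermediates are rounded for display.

single-mesh involute tooth geometry (42T wheel at module 3.801)
pitch radius r_p = m·N/2 = 3.801·42/2 = 79.821000
base radius r_b = r_p·cos α = 79.821000·cos 23.548° = 73.173962
roll angle φ = 2.454° = 0.04283038 rad
x = r_b·(cos φ + φ·sin φ) = 73.241048
y = r_b·(sin φ − φ·cos φ) = 0.001916

x=73.241048 y=0.001916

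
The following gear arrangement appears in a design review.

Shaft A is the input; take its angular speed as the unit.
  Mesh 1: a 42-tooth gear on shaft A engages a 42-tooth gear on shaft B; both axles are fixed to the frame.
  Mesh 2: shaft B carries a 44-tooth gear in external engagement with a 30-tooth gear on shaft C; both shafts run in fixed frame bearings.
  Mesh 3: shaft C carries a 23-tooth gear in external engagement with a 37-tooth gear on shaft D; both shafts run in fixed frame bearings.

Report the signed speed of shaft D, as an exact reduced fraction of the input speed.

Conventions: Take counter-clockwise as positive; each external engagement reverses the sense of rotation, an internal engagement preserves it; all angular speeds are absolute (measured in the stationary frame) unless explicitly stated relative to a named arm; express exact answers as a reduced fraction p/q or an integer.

-506/555

3-mesh fixed-axis compound train (all bearings frame-fixed)
mesh 1 [42T→42T]: |ω|/ω_in = 1×42/42 = 1, sense flips to −
mesh 2 [44T→30T]: |ω|/ω_in = 1×44/30 = 22/15, sense flips to +
mesh 3 [23T→37T]: |ω|/ω_in = (22/15)×23/37 = 506/555, sense flips to −
signed output speed (× input speed) = -506/555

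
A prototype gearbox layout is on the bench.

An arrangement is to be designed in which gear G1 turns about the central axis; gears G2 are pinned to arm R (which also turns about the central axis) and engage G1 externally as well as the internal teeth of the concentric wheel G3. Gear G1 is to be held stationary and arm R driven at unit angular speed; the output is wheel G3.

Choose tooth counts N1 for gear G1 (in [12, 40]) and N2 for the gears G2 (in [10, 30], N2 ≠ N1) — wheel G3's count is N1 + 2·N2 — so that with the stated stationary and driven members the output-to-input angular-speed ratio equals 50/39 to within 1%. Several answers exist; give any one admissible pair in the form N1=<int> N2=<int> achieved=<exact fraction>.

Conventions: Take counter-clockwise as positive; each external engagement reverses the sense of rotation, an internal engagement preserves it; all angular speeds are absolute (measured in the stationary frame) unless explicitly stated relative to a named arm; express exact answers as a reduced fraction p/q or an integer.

design class (target 50/39): planetary set
Willis with ω_sun = 0: ω_ring/ω_arm = (N1+N3)/N3; set equal to 50/39  ⇒  N3/N1 = 1/(50/39 − 1) = 39/11
N3 = N1 + 2·N2  ⇒  N2/N1 = (N3/N1 − 1)/2 = (39/11 − 1)/2 = 14/11
smallest multiple with N1 ≥ 12 and N2 ≥ 10: k = 2  ⇒  N1 = 2·11 = 22, N2 = 2·14 = 28 (N1 ≤ 40, N2 ≤ 30, N2 ≠ N1 ✓), N3 = 22 + 2·28 = 78
check: (N1+N3)/N3 with N1 = 22, N3 = 78 gives 50/39; |achieved − target| = 0 ≤ 1/78 ✓

N1=22 N2=28 achieved=50/39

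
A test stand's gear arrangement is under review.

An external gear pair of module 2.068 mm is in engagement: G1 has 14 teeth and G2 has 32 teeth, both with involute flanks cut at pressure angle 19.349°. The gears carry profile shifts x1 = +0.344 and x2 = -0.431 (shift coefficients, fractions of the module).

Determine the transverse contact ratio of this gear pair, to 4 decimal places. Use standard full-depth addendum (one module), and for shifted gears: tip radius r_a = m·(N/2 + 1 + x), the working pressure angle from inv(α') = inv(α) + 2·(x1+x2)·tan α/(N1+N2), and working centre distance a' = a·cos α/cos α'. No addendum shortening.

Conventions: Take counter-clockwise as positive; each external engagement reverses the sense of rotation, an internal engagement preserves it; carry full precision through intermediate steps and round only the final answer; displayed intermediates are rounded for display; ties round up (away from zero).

class = single-mesh tooth geometry [involute pair 14T × 32T, m = 2.068]
base radii: r_b1 = 13.658366, r_b2 = 31.219122
tip radii: r_a1 = 17.255392, r_a2 = 34.264692
inv(α') = inv(19.349°) + 2·(+0.344-0.431)·tan α/(14+32) = 0.01212336  ⇒  α' = 18.70930°
a' = a·cos α / cos α' = 47.5640·cos 19.349°/cos 18.70930° = 47.381194
action lengths: √(r_a1²−r_b1²) = 10.545027, √(r_a2²−r_b2²) = 14.122165
base pitch p_b = π·m·cos α = 6.129860
CR = (10.545027 + 14.122165 − 47.381194·sin 18.70930°)/6.129860 = 1.544714
contact ratio ≈ 1.5447

1.5447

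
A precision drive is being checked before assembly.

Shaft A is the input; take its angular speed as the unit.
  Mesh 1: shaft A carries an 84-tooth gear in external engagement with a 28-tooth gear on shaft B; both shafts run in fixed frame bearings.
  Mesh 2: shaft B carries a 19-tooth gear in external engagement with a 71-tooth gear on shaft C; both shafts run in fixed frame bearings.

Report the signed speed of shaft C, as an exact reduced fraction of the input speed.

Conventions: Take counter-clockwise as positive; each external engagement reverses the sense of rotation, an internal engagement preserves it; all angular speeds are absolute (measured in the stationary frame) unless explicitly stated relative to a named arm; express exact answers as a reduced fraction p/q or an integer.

2-mesh fixed-axis compound train (all bearings frame-fixed)
mesh 1 [84T→28T]: |ω|/ω_in = 1×84/28 = 3, sense flips to −
mesh 2 [19T→71T]: |ω|/ω_in = 3×19/71 = 57/71, sense flips to +
signed output speed (× input speed) = 57/71

57/71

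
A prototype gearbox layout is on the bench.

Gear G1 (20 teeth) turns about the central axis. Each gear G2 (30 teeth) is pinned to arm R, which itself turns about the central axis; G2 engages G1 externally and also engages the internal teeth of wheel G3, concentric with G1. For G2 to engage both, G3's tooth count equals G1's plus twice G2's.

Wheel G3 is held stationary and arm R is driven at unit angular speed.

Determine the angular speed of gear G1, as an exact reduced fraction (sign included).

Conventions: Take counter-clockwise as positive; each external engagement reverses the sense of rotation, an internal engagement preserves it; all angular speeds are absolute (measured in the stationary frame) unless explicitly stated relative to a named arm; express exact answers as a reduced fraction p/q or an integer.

recognized (axles ride arm R): planetary set, 20/30/80 teeth
ring teeth: 20 + 2·30 = 80
20(ω_sun−ω_arm) = −80(ω_ring−ω_arm),  ω_ring = 0, ω_arm = 1
ω_sun = 1 − (80/20)(0−1) = 5
exact speed ratio = 5

5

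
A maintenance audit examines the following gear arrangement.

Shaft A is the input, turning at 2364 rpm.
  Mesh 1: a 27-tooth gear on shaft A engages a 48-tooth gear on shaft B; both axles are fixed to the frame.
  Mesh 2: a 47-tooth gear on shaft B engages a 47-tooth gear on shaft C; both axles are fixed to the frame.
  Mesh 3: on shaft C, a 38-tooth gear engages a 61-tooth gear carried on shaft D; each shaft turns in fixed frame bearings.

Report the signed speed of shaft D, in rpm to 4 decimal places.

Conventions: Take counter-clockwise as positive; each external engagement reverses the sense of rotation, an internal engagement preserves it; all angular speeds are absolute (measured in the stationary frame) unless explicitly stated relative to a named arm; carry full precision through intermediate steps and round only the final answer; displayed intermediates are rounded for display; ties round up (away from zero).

-828.3689 rpm

topology: fixed-axis compound train — 3 meshes, A→D
mesh 1 [27T→48T]: ω = 2364.0000×27/48 = 1329.7500 rpm, sense flips to −
mesh 2 [47T→47T]: ω = 1329.7500×47/47 = 1329.7500 rpm, sense flips to +
mesh 3 [38T→61T]: ω = 1329.7500×38/61 = 828.3689 rpm, sense flips to −
signed output speed = -828.3689 rpm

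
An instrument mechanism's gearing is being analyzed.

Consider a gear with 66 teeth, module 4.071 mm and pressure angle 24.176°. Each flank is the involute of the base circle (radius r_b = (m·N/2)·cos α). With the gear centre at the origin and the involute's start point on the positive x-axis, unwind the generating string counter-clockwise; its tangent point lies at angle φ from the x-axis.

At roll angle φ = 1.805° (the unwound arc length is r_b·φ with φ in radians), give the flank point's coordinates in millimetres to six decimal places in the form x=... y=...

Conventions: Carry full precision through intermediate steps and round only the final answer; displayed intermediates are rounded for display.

topology: single-mesh involute geometry — m = 4.071, N = 66
pitch radius r_p = m·N/2 = 4.071·66/2 = 134.343000
base radius r_b = r_p·cos α = 134.343000·cos 24.176° = 122.560010
roll angle φ = 1.805° = 0.03150319 rad
x = r_b·(cos φ + φ·sin φ) = 122.620812
y = r_b·(sin φ − φ·cos φ) = 0.001277

x=122.620812 y=0.001277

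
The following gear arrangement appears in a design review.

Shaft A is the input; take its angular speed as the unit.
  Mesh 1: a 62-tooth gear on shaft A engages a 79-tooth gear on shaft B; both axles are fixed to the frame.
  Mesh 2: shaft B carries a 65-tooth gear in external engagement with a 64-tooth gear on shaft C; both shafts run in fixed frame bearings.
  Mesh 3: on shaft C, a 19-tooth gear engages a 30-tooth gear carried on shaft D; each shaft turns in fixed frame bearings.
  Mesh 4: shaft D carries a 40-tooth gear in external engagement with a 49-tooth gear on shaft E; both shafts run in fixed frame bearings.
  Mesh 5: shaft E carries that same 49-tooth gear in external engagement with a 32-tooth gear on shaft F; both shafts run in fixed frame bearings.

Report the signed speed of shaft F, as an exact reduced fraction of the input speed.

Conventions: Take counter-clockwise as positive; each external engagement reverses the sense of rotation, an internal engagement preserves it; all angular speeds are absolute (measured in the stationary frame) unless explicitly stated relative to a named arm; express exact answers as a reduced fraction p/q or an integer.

-38285/60672

5-mesh fixed-axis compound train (all bearings frame-fixed)
mesh 1 [62T→79T]: |ω|/ω_in = 1×62/79 = 62/79, sense flips to −
mesh 2 [65T→64T]: |ω|/ω_in = (62/79)×65/64 = 2015/2528, sense flips to +
mesh 3 [19T→30T]: |ω|/ω_in = (2015/2528)×19/30 = 7657/15168, sense flips to −
mesh 4 [40T→49T]: |ω|/ω_in = (7657/15168)×40/49 = 38285/92904, sense flips to +
mesh 5 [49T→32T]: |ω|/ω_in = (38285/92904)×49/32 = 38285/60672, sense flips to −
signed output speed (× input speed) = -38285/60672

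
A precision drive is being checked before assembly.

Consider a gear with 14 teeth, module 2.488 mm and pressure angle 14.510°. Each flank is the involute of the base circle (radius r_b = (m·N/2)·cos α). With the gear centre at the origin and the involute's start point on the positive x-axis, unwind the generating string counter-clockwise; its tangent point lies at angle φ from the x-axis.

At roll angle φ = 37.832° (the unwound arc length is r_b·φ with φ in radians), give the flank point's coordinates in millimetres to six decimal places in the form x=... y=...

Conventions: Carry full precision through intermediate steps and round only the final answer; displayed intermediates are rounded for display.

x=20.144959 y=1.548478

recognized (one wheel, involute flank): single-mesh tooth geometry, m = 2.488, N = 14
pitch radius r_p = m·N/2 = 2.488·14/2 = 17.416000
base radius r_b = r_p·cos α = 17.416000·cos 14.510° = 16.860498
roll angle φ = 37.832° = 0.66029296 rad
x = r_b·(cos φ + φ·sin φ) = 20.144959
y = r_b·(sin φ − φ·cos φ) = 1.548478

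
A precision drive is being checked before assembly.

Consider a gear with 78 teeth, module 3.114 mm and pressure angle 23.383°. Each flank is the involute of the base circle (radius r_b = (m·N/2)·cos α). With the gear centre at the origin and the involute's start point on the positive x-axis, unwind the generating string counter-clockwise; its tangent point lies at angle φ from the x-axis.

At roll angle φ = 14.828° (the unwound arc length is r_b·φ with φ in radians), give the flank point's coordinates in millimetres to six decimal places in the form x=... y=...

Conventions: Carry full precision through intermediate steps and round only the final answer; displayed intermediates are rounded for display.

x=115.142639 y=0.639753

recognized (one wheel, involute flank): single-mesh tooth geometry, m = 3.114, N = 78
pitch radius r_p = m·N/2 = 3.114·78/2 = 121.446000
base radius r_b = r_p·cos α = 121.446000·cos 23.383° = 111.471934
roll angle φ = 14.828° = 0.25879742 rad
x = r_b·(cos φ + φ·sin φ) = 115.142639
y = r_b·(sin φ − φ·cos φ) = 0.639753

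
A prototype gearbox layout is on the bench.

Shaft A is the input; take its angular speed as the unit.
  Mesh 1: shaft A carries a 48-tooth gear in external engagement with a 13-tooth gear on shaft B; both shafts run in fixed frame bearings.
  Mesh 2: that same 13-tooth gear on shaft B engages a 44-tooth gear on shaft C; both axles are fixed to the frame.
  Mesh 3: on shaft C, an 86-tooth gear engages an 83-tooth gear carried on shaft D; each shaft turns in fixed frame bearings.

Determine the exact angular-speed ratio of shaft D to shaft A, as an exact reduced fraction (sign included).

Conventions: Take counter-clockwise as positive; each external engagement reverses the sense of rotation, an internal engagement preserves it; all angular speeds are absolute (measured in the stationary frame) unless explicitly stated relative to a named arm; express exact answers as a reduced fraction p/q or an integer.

class = fixed-axis compound train [3 meshes; 3 ratios multiply, 3 sense flips]
mesh 1 [48T→13T]: running ratio 48/13, sense −
mesh 2 [13T→44T]: running ratio 12/11, sense +
mesh 3 [86T→83T]: running ratio 1032/913, sense −
ω_out/ω_in = -1032/913

-1032/913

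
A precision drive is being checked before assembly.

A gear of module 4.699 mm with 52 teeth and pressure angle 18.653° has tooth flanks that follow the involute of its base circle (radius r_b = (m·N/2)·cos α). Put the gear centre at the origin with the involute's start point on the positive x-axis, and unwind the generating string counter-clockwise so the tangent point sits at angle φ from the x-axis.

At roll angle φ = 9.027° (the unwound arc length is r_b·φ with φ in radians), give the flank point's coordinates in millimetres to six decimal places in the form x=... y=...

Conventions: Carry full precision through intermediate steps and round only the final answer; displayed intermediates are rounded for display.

recognized (one wheel, involute flank): single-mesh tooth geometry, m = 4.699, N = 52
pitch radius r_p = m·N/2 = 4.699·52/2 = 122.174000
base radius r_b = r_p·cos α = 122.174000·cos 18.653° = 115.756561
roll angle φ = 9.027° = 0.15755087 rad
x = r_b·(cos φ + φ·sin φ) = 117.184329
y = r_b·(sin φ − φ·cos φ) = 0.150525

x=117.184329 y=0.150525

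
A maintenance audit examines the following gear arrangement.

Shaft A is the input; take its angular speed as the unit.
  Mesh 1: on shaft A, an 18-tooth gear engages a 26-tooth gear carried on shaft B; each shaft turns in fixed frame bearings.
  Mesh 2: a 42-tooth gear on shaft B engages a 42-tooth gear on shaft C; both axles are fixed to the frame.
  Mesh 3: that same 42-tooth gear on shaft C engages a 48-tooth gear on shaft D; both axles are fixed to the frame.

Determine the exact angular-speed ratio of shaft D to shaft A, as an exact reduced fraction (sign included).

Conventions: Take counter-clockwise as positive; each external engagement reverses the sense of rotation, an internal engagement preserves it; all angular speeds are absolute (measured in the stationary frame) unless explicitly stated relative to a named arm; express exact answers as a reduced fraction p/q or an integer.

class = fixed-axis compound train [3 meshes; 3 ratios multiply, 3 sense flips]
mesh 1 [18T→26T]: running ratio 9/13, sense −
mesh 2 [42T→42T]: running ratio 9/13, sense +
mesh 3 [42T→48T]: running ratio 63/104, sense −
ω_out/ω_in = -63/104

-63/104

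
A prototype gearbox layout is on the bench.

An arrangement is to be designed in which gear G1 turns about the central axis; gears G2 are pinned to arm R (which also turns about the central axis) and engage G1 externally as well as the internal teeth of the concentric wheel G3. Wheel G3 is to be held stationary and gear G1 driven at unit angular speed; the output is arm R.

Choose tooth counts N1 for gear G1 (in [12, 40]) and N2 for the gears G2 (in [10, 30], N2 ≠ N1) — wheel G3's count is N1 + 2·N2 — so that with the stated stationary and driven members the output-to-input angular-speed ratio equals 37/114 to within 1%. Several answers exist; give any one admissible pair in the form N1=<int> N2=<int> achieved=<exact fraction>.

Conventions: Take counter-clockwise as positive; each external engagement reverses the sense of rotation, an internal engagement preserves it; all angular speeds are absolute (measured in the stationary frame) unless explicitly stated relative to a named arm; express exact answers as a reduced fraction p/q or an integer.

N1=37 N2=20 achieved=37/114

class = planetary set [ratio 37/114 wanted; Willis about the carrier]
Willis with ω_ring = 0: ω_arm/ω_sun = N1/(N1+N3); set equal to 37/114  ⇒  N3/N1 = 1/(37/114) − 1 = 77/37
N3 = N1 + 2·N2  ⇒  N2/N1 = (N3/N1 − 1)/2 = (77/37 − 1)/2 = 20/37
smallest multiple with N1 ≥ 12 and N2 ≥ 10: k = 1  ⇒  N1 = 1·37 = 37, N2 = 1·20 = 20 (N1 ≤ 40, N2 ≤ 30, N2 ≠ N1 ✓), N3 = 37 + 2·20 = 77
check: N1/(N1+N3) with N1 = 37, N3 = 77 gives 37/114; |achieved − target| = 0 ≤ 37/11400 ✓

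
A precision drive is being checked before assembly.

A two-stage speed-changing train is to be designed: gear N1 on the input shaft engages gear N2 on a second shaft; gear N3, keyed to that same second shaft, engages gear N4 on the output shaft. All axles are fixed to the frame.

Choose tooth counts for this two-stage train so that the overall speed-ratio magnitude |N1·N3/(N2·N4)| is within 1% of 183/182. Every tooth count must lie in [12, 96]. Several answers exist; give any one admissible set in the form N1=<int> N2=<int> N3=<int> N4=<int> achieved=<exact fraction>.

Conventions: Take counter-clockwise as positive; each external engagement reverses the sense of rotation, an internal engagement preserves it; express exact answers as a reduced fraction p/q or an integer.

design class (target 183/182): fixed-axis compound train
target = 183/182 in lowest terms: an exact hit needs N1·N3 = k·183 and N2·N4 = k·182 for one integer k, every count in [12, 96]; additionally prefer no 1:1 stage (N1 ≠ N2, N3 ≠ N4)
k = 1…3: no 1:1-free in-range split of k·183 and k·182 into factor pairs; take k = 4
k = 4: N1·N3 = 732 = 12·61, N2·N4 = 728 = 13·56
achieved = 12·61/(13·56) = 183/182; |achieved − target| = 0 ≤ 183/18200 ✓

N1=12 N2=13 N3=61 N4=56 achieved=183/182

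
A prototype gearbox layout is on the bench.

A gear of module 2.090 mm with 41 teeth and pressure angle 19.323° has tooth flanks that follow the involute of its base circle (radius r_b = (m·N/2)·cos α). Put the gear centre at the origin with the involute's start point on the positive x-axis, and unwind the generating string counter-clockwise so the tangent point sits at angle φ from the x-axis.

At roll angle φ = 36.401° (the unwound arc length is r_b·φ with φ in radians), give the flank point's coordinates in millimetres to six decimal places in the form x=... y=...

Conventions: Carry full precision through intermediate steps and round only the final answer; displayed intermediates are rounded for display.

x=47.786014 y=3.318475

recognized (one wheel, involute flank): single-mesh tooth geometry, m = 2.090, N = 41
pitch radius r_p = m·N/2 = 2.090·41/2 = 42.845000
base radius r_b = r_p·cos α = 42.845000·cos 19.323° = 40.431464
roll angle φ = 36.401° = 0.63531730 rad
x = r_b·(cos φ + φ·sin φ) = 47.786014
y = r_b·(sin φ − φ·cos φ) = 3.318475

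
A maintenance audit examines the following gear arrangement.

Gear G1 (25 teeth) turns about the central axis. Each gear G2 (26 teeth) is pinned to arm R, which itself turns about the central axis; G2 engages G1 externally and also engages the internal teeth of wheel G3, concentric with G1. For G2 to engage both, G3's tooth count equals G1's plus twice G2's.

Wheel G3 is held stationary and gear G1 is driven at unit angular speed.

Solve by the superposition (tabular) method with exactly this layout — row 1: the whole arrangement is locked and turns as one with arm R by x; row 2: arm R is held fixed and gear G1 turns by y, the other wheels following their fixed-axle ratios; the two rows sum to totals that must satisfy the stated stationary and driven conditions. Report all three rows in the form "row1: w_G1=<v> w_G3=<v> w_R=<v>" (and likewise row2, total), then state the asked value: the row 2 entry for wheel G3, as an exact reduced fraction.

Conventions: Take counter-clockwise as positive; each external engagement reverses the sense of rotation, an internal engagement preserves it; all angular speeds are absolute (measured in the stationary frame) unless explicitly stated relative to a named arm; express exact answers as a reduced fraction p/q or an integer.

row1: w_G1=25/102 w_G3=25/102 w_R=25/102
row2: w_G1=77/102 w_G3=-25/102 w_R=0
total: w_G1=1 w_G3=0 w_R=25/102
asked value: -25/102

class = planetary set [G3 = 25+2·26 = 77; Willis about the carrier]
row 1: whole set turns with the arm by x
row 2: sun turns y, ring = −(25/77)·y, arm 0
boundary: total ω_ring = x − (25/77)·y = 0 and total ω_sun = x + y = 1  ⇒  y = 77/102, x = 25/102
row 2 ring = −(25/77)·77/102 = -25/102
totals (row 1 + row 2): sun 25/102 + 77/102 = 1, ring 25/102 + (-25/102) = 0, arm 25/102 + 0 = 25/102
asked cell (row2, ring) = -25/102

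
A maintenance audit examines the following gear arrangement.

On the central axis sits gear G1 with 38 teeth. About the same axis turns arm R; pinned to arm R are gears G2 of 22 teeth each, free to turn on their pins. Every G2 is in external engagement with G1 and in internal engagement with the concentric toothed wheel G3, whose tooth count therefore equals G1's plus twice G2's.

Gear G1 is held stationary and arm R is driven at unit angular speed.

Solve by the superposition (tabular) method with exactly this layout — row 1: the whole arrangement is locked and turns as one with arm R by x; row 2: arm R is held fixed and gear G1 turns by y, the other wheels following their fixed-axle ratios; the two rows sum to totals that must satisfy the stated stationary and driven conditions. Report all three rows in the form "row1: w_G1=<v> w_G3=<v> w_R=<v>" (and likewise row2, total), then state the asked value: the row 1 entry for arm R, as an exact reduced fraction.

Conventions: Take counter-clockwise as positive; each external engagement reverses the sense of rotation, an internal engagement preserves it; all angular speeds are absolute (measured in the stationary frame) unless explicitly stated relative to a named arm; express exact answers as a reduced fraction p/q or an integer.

row1: w_G1=1 w_G3=1 w_R=1
row2: w_G1=-1 w_G3=19/41 w_R=0
total: w_G1=0 w_G3=60/41 w_R=1
asked value: 1

class = planetary set [G3 = 38+2·22 = 82; Willis about the carrier]
superposition row 1 [locked train]: every member turns x
superposition row 2 [arm held]: sun y, ring −(38/82)·y, arm 0
boundary: total ω_sun = x + y = 0 and total ω_arm = x = 1  ⇒  y = -1, x = 1
row 2 ring = −(38/82)·(-1) = 19/41
totals (row 1 + row 2): sun 1 + (-1) = 0, ring 1 + 19/41 = 60/41, arm 1 + 0 = 1
asked cell (row1, arm) = 1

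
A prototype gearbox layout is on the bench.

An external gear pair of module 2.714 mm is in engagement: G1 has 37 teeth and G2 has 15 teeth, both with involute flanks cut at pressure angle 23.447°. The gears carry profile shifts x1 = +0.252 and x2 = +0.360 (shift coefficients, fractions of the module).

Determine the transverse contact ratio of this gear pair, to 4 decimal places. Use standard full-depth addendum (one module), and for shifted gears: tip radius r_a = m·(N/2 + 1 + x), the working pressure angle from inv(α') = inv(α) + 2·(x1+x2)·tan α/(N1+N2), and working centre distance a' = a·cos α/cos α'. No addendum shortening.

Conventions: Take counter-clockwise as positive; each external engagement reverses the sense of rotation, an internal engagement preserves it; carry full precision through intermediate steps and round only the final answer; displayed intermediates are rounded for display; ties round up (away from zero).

topology: single-mesh involute geometry — m = 2.714, 37T/15T pair
base radii: r_b1 = 46.063169, r_b2 = 18.674258
tip radii: r_a1 = 53.606928, r_a2 = 24.046040
inv(α') = inv(23.447°) + 2·(+0.252+0.360)·tan α/(37+15) = 0.03469449  ⇒  α' = 26.17862°
a' = a·cos α / cos α' = 70.5640·cos 23.447°/cos 26.17862° = 72.137025
action lengths: √(r_a1²−r_b1²) = 27.420561, √(r_a2²−r_b2²) = 15.148734
base pitch p_b = π·m·cos α = 7.822255
CR = (27.420561 + 15.148734 − 72.137025·sin 26.17862°)/7.822255 = 1.373584
contact ratio ≈ 1.3736

1.3736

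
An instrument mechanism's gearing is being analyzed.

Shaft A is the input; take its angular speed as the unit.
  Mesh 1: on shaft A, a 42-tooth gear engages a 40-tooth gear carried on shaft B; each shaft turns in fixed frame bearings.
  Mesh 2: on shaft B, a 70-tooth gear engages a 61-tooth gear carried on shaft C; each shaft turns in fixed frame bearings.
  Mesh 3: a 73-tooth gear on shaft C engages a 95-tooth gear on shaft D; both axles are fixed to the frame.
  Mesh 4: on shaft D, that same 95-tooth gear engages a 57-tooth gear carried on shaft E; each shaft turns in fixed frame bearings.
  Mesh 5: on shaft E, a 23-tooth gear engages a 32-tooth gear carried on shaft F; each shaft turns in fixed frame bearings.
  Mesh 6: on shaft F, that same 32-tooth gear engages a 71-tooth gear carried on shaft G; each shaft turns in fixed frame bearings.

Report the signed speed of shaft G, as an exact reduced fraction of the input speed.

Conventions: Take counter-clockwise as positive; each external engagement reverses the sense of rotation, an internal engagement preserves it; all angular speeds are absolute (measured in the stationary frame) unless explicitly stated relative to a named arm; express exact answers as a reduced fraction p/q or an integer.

82271/164578

6-mesh fixed-axis compound train (all bearings frame-fixed)
mesh 1 [42T→40T]: |ω|/ω_in = 1×42/40 = 21/20, sense flips to −
mesh 2 [70T→61T]: |ω|/ω_in = (21/20)×70/61 = 147/122, sense flips to +
mesh 3 [73T→95T]: |ω|/ω_in = (147/122)×73/95 = 10731/11590, sense flips to −
mesh 4 [95T→57T]: |ω|/ω_in = (10731/11590)×95/57 = 3577/2318, sense flips to +
mesh 5 [23T→32T]: |ω|/ω_in = (3577/2318)×23/32 = 82271/74176, sense flips to −
mesh 6 [32T→71T]: |ω|/ω_in = (82271/74176)×32/71 = 82271/164578, sense flips to +
signed output speed (× input speed) = 82271/164578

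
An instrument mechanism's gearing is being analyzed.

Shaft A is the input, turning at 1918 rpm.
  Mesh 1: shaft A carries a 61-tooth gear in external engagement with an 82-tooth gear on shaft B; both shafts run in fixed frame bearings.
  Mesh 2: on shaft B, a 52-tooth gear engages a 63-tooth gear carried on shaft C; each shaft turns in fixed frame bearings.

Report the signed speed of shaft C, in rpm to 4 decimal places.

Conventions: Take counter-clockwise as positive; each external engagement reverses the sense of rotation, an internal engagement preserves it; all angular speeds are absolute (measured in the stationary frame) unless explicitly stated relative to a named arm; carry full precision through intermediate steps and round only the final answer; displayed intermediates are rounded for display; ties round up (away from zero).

+1177.6802 rpm

topology: fixed-axis compound train — 2 meshes, A→C
mesh 1 [61T→82T]: ω = 1918.0000×61/82 = 1426.8049 rpm, sense flips to −
mesh 2 [52T→63T]: ω = 1426.8049×52/63 = 1177.6802 rpm, sense flips to +
signed output speed = +1177.6802 rpm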